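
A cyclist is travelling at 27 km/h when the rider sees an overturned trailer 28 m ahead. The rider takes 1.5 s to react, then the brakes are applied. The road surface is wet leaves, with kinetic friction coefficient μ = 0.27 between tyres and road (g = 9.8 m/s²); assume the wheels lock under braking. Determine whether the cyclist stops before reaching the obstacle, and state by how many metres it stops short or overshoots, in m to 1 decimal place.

Yes — it stops 6.1 m short of the obstacle

27 km/h ÷ 3.6 = 7.5000 m/s.
a = μg = 0.27 × 9.8 = 2.646 m/s².
Reaction distance = 7.5000 × 1.5 = 11.250 m.
Braking distance = v²/(2a) = 56.250 / 5.292 = 10.629 m.
Total stopping distance = 11.250 + 10.629 = 21.879 m, vs 28 m available — it stops with 28 − 21.879 = 6.121 m to spare.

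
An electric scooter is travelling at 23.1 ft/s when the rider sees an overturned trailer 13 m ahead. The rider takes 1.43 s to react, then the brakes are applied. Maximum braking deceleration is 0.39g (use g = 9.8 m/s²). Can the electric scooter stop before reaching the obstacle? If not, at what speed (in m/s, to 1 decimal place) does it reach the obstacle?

No — it strikes the obstacle at 5.2 m/s

23.1 ft/s × 0.3048 = 7.0409 m/s.
a = 0.39 × 9.8 = 3.822 m/s².
Reaction distance = 7.0409 × 1.43 = 10.068 m.
Braking distance needed to stop: v²/(2a) = 49.574 / 7.644 = 6.485 m, so total needed = 10.068 + 6.485 = 16.553 m > 13 m — it cannot stop.
Distance remaining when braking begins: 13 − 10.068 = 2.932 m.
v² = v₀² − 2a·d = 49.574 − 2 × 3.822 × 2.932 = 27.162 m²/s².
v = √27.162 = 5.212 m/s.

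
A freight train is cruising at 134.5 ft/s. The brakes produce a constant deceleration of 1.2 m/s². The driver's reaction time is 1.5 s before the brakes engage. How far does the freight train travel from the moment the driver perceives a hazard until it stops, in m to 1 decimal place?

Total stopping distance ≈ 761.8 m

134.5 ft/s × 0.3048 = 40.9956 m/s.
Reaction distance = v·t_r = 40.9956 × 1.5 = 61.493 m.
Braking distance = v²/(2a) = 40.9956² / (2 × 1.200) = 1680.639 / 2.400 = 700.266 m.
Total = 61.493 + 700.266 = 761.759 m.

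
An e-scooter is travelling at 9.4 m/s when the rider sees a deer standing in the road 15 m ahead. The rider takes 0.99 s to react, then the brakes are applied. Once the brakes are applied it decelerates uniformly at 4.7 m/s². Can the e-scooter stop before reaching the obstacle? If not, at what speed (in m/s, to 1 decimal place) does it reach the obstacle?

No — it strikes the obstacle at 5.9 m/s

Reaction distance = 9.4000 × 0.99 = 9.306 m.
Braking distance needed to stop: v²/(2a) = 88.360 / 9.400 = 9.400 m, so total needed = 9.306 + 9.400 = 18.706 m > 15 m — it cannot stop.
Distance remaining when braking begins: 15 − 9.306 = 5.694 m.
v² = v₀² − 2a·d = 88.360 − 2 × 4.700 × 5.694 = 34.836 m²/s².
v = √34.836 = 5.902 m/s.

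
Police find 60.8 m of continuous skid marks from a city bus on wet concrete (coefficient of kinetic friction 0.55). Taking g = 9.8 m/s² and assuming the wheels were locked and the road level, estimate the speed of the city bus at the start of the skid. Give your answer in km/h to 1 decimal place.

Initial speed ≈ 92.2 km/h

Deceleration a = μg = 0.55 × 9.8 = 5.390 m/s².
v = √(2a·d) = √(2 × 5.390 × 60.8) = √655.424 = 25.6012 m/s.
= 25.6012 × 3.6 = 92.164 km/h.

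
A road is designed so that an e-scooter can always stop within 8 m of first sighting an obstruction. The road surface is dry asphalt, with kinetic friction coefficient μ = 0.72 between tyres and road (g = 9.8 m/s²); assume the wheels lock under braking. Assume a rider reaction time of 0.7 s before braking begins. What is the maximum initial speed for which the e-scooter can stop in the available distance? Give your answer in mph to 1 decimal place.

a = μg = 0.72 × 9.8 = 7.056 m/s².
Stopping distance: v·t_r + v²/(2a) = 8 with t_r = 0.7 s and a = 7.056 m/s².
So v² + 9.878 v − 112.90 = 0.
Positive root: v = −a·t_r + √((a·t_r)² + 2a·d) = −4.939 + √(24.394 + 112.90) = 6.7783 m/s.
6.7783 m/s ÷ 0.44704 = 15.163 mph.

Maximum speed ≈ 15.2 mph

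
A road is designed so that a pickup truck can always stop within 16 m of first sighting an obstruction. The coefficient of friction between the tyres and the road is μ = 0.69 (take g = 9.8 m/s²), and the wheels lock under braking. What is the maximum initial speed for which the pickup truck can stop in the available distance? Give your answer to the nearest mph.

a = μg = 0.69 × 9.8 = 6.762 m/s².
v²/(2a) = d ⇒ v = √(2 × 6.762 × 16) = √216.38 = 14.7099 m/s.
14.7099 m/s ÷ 0.44704 = 32.905 mph.

Maximum speed ≈ 33 mph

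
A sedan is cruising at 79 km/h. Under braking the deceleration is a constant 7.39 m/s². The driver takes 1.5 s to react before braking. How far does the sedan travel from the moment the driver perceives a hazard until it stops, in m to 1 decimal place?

Total stopping distance ≈ 65.5 m

79 km/h ÷ 3.6 = 21.9444 m/s.
Reaction distance = v·t_r = 21.9444 × 1.5 = 32.917 m.
Braking distance = v²/(2a) = 21.9444² / (2 × 7.390) = 481.557 / 14.780 = 32.582 m.
Total = 32.917 + 32.582 = 65.499 m.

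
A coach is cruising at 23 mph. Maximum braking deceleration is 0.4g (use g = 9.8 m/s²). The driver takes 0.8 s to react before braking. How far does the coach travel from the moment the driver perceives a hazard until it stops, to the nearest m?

23 mph × 0.44704 = 10.2819 m/s.
a = 0.4 × 9.8 = 3.920 m/s².
Reaction distance = v·t_r = 10.2819 × 0.8 = 8.226 m.
Braking distance = v²/(2a) = 10.2819² / (2 × 3.920) = 105.717 / 7.840 = 13.484 m.
Total = 8.226 + 13.484 = 21.710 m.

Total stopping distance ≈ 22 m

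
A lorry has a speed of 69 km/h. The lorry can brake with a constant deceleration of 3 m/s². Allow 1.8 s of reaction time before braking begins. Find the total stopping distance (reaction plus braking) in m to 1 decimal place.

Total stopping distance ≈ 95.7 m

69 km/h ÷ 3.6 = 19.1667 m/s.
Reaction distance = v·t_r = 19.1667 × 1.8 = 34.500 m.
Braking distance = v²/(2a) = 19.1667² / (2 × 3.000) = 367.362 / 6.000 = 61.227 m.
Total = 34.500 + 61.227 = 95.727 m.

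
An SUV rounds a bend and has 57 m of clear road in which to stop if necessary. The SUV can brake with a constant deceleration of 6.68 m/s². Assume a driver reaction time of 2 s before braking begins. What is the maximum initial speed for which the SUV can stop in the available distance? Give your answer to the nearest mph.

Stopping distance: v·t_r + v²/(2a) = 57 with t_r = 2 s and a = 6.680 m/s².
So v² + 26.720 v − 761.52 = 0.
Positive root: v = −a·t_r + √((a·t_r)² + 2a·d) = −13.360 + √(178.490 + 761.52) = 17.2996 m/s.
17.2996 m/s ÷ 0.44704 = 38.698 mph.

Maximum speed ≈ 39 mph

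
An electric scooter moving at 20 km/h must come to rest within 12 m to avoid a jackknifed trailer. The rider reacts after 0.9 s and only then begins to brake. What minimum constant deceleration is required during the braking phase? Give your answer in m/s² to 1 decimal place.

20 km/h ÷ 3.6 = 5.5556 m/s.
Distance covered during reaction = 5.5556 × 0.9 = 5.000 m.
Distance available for braking: 12 − 5.000 = 7.000 m.
v² = 2a·d ⇒ a = v²/(2d) = 5.5556² / (2 × 7.000) = 30.865 / 14.000 = 2.2046 m/s².

Required deceleration ≈ 2.2 m/s²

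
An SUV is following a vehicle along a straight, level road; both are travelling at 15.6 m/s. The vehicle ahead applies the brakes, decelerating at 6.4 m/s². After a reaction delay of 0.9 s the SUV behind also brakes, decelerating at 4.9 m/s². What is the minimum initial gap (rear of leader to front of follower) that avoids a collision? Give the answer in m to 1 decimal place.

Leader travels v²/(2a_L) = 243.360 / 12.800 = 19.012 m before stopping.
Follower covers v·t_r = 15.6000 × 0.9 = 14.040 m while reacting, then v²/(2a_F) = 243.360 / 9.800 = 24.833 m while braking, for a total of 14.040 + 24.833 = 38.873 m.
Since a_F ≤ a_L and the follower starts braking later, the follower is never slower than the leader, so the closest approach is when both have stopped.
Minimum gap = 38.873 − 19.012 = 19.861 m.

Minimum gap ≈ 19.9 m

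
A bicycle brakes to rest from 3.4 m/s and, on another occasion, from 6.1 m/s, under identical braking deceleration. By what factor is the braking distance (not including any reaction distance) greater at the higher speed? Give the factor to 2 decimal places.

Braking distance d = v²/(2a), so with a fixed, d ∝ v².
Factor = (6.1/3.4)² = 1.7941² = 3.2188.

Factor ≈ 3.22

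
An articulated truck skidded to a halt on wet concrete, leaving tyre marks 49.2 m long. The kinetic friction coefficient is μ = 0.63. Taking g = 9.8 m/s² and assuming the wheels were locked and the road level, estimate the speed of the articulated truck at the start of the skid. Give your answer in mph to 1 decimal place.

Deceleration a = μg = 0.63 × 9.8 = 6.174 m/s².
v = √(2a·d) = √(2 × 6.174 × 49.2) = √607.522 = 24.6480 m/s.
= 24.6480 ÷ 0.44704 = 55.136 mph.

Initial speed ≈ 55.1 mph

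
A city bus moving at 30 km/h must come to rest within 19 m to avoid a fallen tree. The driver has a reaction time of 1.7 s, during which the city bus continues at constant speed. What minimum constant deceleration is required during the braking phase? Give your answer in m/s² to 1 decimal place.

Required deceleration ≈ 7.2 m/s²

30 km/h ÷ 3.6 = 8.3333 m/s.
Distance covered during reaction = 8.3333 × 1.7 = 14.167 m.
Distance available for braking: 19 − 14.167 = 4.833 m.
v² = 2a·d ⇒ a = v²/(2d) = 8.3333² / (2 × 4.833) = 69.444 / 9.666 = 7.1844 m/s².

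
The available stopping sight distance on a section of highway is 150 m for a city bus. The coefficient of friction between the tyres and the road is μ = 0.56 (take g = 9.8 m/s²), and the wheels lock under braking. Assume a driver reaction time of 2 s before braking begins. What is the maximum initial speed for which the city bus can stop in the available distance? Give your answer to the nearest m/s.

Maximum speed ≈ 31 m/s

a = μg = 0.56 × 9.8 = 5.488 m/s².
Stopping distance: v·t_r + v²/(2a) = 150 with t_r = 2 s and a = 5.488 m/s².
So v² + 21.952 v − 1646.40 = 0.
Positive root: v = −a·t_r + √((a·t_r)² + 2a·d) = −10.976 + √(120.473 + 1646.40) = 31.0582 m/s.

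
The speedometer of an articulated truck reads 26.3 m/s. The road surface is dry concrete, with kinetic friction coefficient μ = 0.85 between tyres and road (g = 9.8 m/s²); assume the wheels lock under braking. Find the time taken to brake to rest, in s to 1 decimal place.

a = μg = 0.85 × 9.8 = 8.330 m/s².
Braking time = v/a = 26.3000 / 8.330 = 3.157 s.

Braking time ≈ 3.2 s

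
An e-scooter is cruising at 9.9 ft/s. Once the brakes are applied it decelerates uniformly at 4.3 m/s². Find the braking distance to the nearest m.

Braking distance ≈ 1 m

9.9 ft/s × 0.3048 = 3.0175 m/s.
Braking distance = v²/(2a) = 3.0175² / (2 × 4.300) = 9.105 / 8.600 = 1.059 m.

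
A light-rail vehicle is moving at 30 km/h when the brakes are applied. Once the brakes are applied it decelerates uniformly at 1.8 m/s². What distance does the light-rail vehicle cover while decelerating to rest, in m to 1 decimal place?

Braking distance ≈ 19.3 m

30 km/h ÷ 3.6 = 8.3333 m/s.
Braking distance = v²/(2a) = 8.3333² / (2 × 1.800) = 69.444 / 3.600 = 19.290 m.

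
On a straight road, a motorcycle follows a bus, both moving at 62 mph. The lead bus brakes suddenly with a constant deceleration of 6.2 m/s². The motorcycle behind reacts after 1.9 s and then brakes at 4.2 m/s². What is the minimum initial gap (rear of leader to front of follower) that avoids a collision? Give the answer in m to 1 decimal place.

62 mph × 0.44704 = 27.7165 m/s.
Leader travels v²/(2a_L) = 768.204 / 12.400 = 61.952 m before stopping.
Follower covers v·t_r = 27.7165 × 1.9 = 52.661 m while reacting, then v²/(2a_F) = 768.204 / 8.400 = 91.453 m while braking, for a total of 52.661 + 91.453 = 144.114 m.
Since a_F ≤ a_L and the follower starts braking later, the follower is never slower than the leader, so the closest approach is when both have stopped.
Minimum gap = 144.114 − 61.952 = 82.162 m.

Minimum gap ≈ 82.2 m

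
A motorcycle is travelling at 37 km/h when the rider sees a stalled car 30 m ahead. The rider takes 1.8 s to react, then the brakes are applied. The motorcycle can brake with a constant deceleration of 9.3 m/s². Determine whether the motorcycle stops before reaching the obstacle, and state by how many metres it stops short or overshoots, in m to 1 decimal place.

37 km/h ÷ 3.6 = 10.2778 m/s.
Reaction distance = 10.2778 × 1.8 = 18.500 m.
Braking distance = v²/(2a) = 105.633 / 18.600 = 5.679 m.
Total stopping distance = 18.500 + 5.679 = 24.179 m, vs 30 m available — it stops with 30 − 24.179 = 5.821 m to spare.

Yes — it stops 5.8 m short of the obstacle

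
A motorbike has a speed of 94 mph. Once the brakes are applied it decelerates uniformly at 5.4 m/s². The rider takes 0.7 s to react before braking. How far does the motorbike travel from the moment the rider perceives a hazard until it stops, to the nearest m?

Total stopping distance ≈ 193 m

94 mph × 0.44704 = 42.0218 m/s.
Reaction distance = v·t_r = 42.0218 × 0.7 = 29.415 m.
Braking distance = v²/(2a) = 42.0218² / (2 × 5.400) = 1765.832 / 10.800 = 163.503 m.
Total = 29.415 + 163.503 = 192.918 m.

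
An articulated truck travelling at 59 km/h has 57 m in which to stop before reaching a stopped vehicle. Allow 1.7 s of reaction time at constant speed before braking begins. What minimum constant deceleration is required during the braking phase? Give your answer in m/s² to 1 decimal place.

Required deceleration ≈ 4.6 m/s²

59 km/h ÷ 3.6 = 16.3889 m/s.
Distance covered during reaction = 16.3889 × 1.7 = 27.861 m.
Distance available for braking: 57 − 27.861 = 29.139 m.
v² = 2a·d ⇒ a = v²/(2d) = 16.3889² / (2 × 29.139) = 268.596 / 58.278 = 4.6089 m/s².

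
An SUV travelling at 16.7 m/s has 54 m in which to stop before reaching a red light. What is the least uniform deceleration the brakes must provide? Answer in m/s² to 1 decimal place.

Required deceleration ≈ 2.6 m/s²

v² = 2a·d ⇒ a = v²/(2d) = 16.7000² / (2 × 54.000) = 278.890 / 108.000 = 2.5823 m/s².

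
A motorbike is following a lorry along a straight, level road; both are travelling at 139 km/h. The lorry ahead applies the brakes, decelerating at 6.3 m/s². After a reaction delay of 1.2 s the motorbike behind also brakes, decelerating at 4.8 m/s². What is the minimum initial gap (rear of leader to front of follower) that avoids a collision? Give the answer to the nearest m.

139 km/h ÷ 3.6 = 38.6111 m/s.
Leader travels v²/(2a_L) = 1490.817 / 12.600 = 118.319 m before stopping.
Follower covers v·t_r = 38.6111 × 1.2 = 46.333 m while reacting, then v²/(2a_F) = 1490.817 / 9.600 = 155.293 m while braking, for a total of 46.333 + 155.293 = 201.626 m.
Since a_F ≤ a_L and the follower starts braking later, the follower is never slower than the leader, so the closest approach is when both have stopped.
Minimum gap = 201.626 − 118.319 = 83.307 m.

Minimum gap ≈ 83 m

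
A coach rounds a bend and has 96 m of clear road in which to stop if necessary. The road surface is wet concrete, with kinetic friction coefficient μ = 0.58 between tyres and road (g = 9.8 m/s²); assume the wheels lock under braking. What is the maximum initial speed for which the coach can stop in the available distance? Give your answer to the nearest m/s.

Maximum speed ≈ 33 m/s

a = μg = 0.58 × 9.8 = 5.684 m/s².
v²/(2a) = d ⇒ v = √(2 × 5.684 × 96) = √1091.33 = 33.0353 m/s.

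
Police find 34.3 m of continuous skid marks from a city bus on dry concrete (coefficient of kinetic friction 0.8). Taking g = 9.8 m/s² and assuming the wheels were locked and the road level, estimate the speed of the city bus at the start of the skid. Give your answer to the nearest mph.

Deceleration a = μg = 0.8 × 9.8 = 7.840 m/s².
v = √(2a·d) = √(2 × 7.840 × 34.3) = √537.824 = 23.1910 m/s.
= 23.1910 ÷ 0.44704 = 51.877 mph.

Initial speed ≈ 52 mph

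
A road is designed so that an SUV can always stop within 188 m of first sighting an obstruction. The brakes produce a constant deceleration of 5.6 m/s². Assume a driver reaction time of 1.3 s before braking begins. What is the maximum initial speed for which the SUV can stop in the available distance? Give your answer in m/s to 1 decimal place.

Maximum speed ≈ 39.2 m/s

Stopping distance: v·t_r + v²/(2a) = 188 with t_r = 1.3 s and a = 5.600 m/s².
So v² + 14.560 v − 2105.60 = 0.
Positive root: v = −a·t_r + √((a·t_r)² + 2a·d) = −7.280 + √(52.998 + 2105.60) = 39.1807 m/s.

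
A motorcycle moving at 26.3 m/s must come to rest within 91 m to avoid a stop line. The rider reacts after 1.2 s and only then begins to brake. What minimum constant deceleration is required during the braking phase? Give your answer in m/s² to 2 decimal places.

Distance covered during reaction = 26.3000 × 1.2 = 31.560 m.
Distance available for braking: 91 − 31.560 = 59.440 m.
v² = 2a·d ⇒ a = v²/(2d) = 26.3000² / (2 × 59.440) = 691.690 / 118.880 = 5.8184 m/s².

Required deceleration ≈ 5.82 m/s²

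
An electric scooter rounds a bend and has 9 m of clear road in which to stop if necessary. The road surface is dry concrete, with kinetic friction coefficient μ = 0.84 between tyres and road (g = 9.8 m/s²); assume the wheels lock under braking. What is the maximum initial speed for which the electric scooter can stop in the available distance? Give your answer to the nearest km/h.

Maximum speed ≈ 44 km/h

a = μg = 0.84 × 9.8 = 8.232 m/s².
v²/(2a) = d ⇒ v = √(2 × 8.232 × 9) = √148.18 = 12.1729 m/s.
12.1729 m/s × 3.6 = 43.822 km/h.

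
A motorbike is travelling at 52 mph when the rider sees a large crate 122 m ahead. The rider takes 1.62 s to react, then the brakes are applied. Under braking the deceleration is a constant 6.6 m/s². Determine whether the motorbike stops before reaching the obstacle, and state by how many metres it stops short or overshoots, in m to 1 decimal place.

Yes — it stops 43.4 m short of the obstacle

52 mph × 0.44704 = 23.2461 m/s.
Reaction distance = 23.2461 × 1.62 = 37.659 m.
Braking distance = v²/(2a) = 540.381 / 13.200 = 40.938 m.
Total stopping distance = 37.659 + 40.938 = 78.597 m, vs 122 m available — it stops with 122 − 78.597 = 43.403 m to spare.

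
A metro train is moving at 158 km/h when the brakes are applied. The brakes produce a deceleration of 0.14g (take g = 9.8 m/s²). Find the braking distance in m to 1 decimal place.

158 km/h ÷ 3.6 = 43.8889 m/s.
a = 0.14 × 9.8 = 1.372 m/s².
Braking distance = v²/(2a) = 43.8889² / (2 × 1.372) = 1926.236 / 2.744 = 701.981 m.

Braking distance ≈ 702.0 m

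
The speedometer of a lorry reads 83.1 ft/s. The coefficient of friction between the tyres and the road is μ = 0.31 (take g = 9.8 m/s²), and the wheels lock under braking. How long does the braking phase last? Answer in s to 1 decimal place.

83.1 ft/s × 0.3048 = 25.3289 m/s.
a = μg = 0.31 × 9.8 = 3.038 m/s².
Braking time = v/a = 25.3289 / 3.038 = 8.337 s.

Braking time ≈ 8.3 s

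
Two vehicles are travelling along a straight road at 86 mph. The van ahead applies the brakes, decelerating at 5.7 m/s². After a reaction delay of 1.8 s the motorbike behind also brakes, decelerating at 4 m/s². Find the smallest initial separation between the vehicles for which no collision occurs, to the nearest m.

86 mph × 0.44704 = 38.4454 m/s.
Leader travels v²/(2a_L) = 1478.049 / 11.400 = 129.653 m before stopping.
Follower covers v·t_r = 38.4454 × 1.8 = 69.202 m while reacting, then v²/(2a_F) = 1478.049 / 8.000 = 184.756 m while braking, for a total of 69.202 + 184.756 = 253.958 m.
Since a_F ≤ a_L and the follower starts braking later, the follower is never slower than the leader, so the closest approach is when both have stopped.
Minimum gap = 253.958 − 129.653 = 124.305 m.

Minimum gap ≈ 124 m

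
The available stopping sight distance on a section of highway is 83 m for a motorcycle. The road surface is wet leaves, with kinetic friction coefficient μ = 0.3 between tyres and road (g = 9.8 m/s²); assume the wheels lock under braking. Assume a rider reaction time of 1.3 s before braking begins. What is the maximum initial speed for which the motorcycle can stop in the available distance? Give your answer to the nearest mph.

a = μg = 0.3 × 9.8 = 2.940 m/s².
Stopping distance: v·t_r + v²/(2a) = 83 with t_r = 1.3 s and a = 2.940 m/s².
So v² + 7.644 v − 488.04 = 0.
Positive root: v = −a·t_r + √((a·t_r)² + 2a·d) = −3.822 + √(14.608 + 488.04) = 18.5978 m/s.
18.5978 m/s ÷ 0.44704 = 41.602 mph.

Maximum speed ≈ 42 mph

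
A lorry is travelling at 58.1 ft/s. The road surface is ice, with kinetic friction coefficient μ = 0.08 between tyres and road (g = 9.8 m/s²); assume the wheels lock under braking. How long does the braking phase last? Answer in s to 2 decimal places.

Braking time ≈ 22.59 s

58.1 ft/s × 0.3048 = 17.7089 m/s.
a = μg = 0.08 × 9.8 = 0.784 m/s².
Braking time = v/a = 17.7089 / 0.784 = 22.588 s.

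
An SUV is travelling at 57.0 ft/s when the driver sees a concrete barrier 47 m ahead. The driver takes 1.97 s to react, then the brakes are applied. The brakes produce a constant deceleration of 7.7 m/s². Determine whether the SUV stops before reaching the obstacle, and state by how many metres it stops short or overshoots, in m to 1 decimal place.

No — it overshoots by 6.8 m

57 ft/s × 0.3048 = 17.3736 m/s.
Reaction distance = 17.3736 × 1.97 = 34.226 m.
Braking distance = v²/(2a) = 301.842 / 15.400 = 19.600 m.
Total stopping distance = 34.226 + 19.600 = 53.826 m, vs 47 m available — it cannot stop in time and overshoots by 53.826 − 47 = 6.826 m.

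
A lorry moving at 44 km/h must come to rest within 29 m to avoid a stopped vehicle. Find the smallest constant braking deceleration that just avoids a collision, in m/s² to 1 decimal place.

Required deceleration ≈ 2.6 m/s²

44 km/h ÷ 3.6 = 12.2222 m/s.
v² = 2a·d ⇒ a = v²/(2d) = 12.2222² / (2 × 29.000) = 149.382 / 58.000 = 2.5756 m/s².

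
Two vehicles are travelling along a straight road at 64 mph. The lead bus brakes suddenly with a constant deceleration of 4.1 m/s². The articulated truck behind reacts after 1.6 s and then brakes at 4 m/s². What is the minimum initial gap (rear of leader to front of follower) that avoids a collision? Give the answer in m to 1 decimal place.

Minimum gap ≈ 48.3 m

64 mph × 0.44704 = 28.6106 m/s.
Leader travels v²/(2a_L) = 818.566 / 8.200 = 99.825 m before stopping.
Follower covers v·t_r = 28.6106 × 1.6 = 45.777 m while reacting, then v²/(2a_F) = 818.566 / 8.000 = 102.321 m while braking, for a total of 45.777 + 102.321 = 148.098 m.
Since a_F ≤ a_L and the follower starts braking later, the follower is never slower than the leader, so the closest approach is when both have stopped.
Minimum gap = 148.098 − 99.825 = 48.273 m.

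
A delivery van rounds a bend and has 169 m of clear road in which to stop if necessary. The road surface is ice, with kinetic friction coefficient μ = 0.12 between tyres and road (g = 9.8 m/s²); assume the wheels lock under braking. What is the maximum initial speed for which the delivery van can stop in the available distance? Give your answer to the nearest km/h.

Maximum speed ≈ 72 km/h

a = μg = 0.12 × 9.8 = 1.176 m/s².
v²/(2a) = d ⇒ v = √(2 × 1.176 × 169) = √397.49 = 19.9372 m/s.
19.9372 m/s × 3.6 = 71.774 km/h.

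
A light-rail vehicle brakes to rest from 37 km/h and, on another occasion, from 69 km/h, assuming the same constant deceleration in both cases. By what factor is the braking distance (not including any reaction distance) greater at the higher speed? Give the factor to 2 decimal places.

Factor ≈ 3.48

Braking distance d = v²/(2a), so with a fixed, d ∝ v².
Factor = (69/37)² = 1.8649² = 3.4779.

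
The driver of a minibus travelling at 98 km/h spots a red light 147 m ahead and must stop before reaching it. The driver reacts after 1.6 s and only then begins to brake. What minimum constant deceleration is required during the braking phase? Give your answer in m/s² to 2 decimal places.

98 km/h ÷ 3.6 = 27.2222 m/s.
Distance covered during reaction = 27.2222 × 1.6 = 43.556 m.
Distance available for braking: 147 − 43.556 = 103.444 m.
v² = 2a·d ⇒ a = v²/(2d) = 27.2222² / (2 × 103.444) = 741.048 / 206.888 = 3.5819 m/s².

Required deceleration ≈ 3.58 m/s²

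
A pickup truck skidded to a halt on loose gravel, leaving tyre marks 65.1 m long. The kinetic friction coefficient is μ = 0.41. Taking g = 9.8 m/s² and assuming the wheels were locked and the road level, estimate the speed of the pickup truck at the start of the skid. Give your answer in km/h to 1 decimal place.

Deceleration a = μg = 0.41 × 9.8 = 4.018 m/s².
v = √(2a·d) = √(2 × 4.018 × 65.1) = √523.144 = 22.8723 m/s.
= 22.8723 × 3.6 = 82.340 km/h.

Initial speed ≈ 82.3 km/h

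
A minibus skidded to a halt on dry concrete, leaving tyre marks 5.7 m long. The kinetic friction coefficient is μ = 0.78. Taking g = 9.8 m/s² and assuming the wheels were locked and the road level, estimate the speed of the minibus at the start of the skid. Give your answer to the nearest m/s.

Deceleration a = μg = 0.78 × 9.8 = 7.644 m/s².
v = √(2a·d) = √(2 × 7.644 × 5.7) = √87.142 = 9.3350 m/s.

Initial speed ≈ 9 m/s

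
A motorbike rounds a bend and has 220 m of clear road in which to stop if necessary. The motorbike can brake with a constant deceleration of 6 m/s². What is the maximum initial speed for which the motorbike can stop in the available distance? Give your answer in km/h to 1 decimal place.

v²/(2a) = d ⇒ v = √(2 × 6.000 × 220) = √2640.00 = 51.3809 m/s.
51.3809 m/s × 3.6 = 184.971 km/h.

Maximum speed ≈ 185.0 km/h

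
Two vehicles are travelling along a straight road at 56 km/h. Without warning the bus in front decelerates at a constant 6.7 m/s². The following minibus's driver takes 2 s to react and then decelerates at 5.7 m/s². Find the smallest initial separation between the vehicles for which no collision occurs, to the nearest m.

56 km/h ÷ 3.6 = 15.5556 m/s.
Leader travels v²/(2a_L) = 241.977 / 13.400 = 18.058 m before stopping.
Follower covers v·t_r = 15.5556 × 2 = 31.111 m while reacting, then v²/(2a_F) = 241.977 / 11.400 = 21.226 m while braking, for a total of 31.111 + 21.226 = 52.337 m.
Since a_F ≤ a_L and the follower starts braking later, the follower is never slower than the leader, so the closest approach is when both have stopped.
Minimum gap = 52.337 − 18.058 = 34.279 m.

Minimum gap ≈ 34 m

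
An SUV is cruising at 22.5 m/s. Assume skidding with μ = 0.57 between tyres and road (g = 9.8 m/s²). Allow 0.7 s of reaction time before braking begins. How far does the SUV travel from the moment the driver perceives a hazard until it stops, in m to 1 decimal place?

Total stopping distance ≈ 61.1 m

a = μg = 0.57 × 9.8 = 5.586 m/s².
Reaction distance = v·t_r = 22.5000 × 0.7 = 15.750 m.
Braking distance = v²/(2a) = 22.5000² / (2 × 5.586) = 506.250 / 11.172 = 45.314 m.
Total = 15.750 + 45.314 = 61.064 m.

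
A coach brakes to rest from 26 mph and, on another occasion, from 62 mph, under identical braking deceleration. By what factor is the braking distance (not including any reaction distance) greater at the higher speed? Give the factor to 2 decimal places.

Braking distance d = v²/(2a), so with a fixed, d ∝ v².
Factor = (62/26)² = 2.3846² = 5.6863.

Factor ≈ 5.69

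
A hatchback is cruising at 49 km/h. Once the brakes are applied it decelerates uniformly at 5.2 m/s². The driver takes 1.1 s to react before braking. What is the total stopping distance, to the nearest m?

Total stopping distance ≈ 33 m

49 km/h ÷ 3.6 = 13.6111 m/s.
Reaction distance = v·t_r = 13.6111 × 1.1 = 14.972 m.
Braking distance = v²/(2a) = 13.6111² / (2 × 5.200) = 185.262 / 10.400 = 17.814 m.
Total = 14.972 + 17.814 = 32.786 m.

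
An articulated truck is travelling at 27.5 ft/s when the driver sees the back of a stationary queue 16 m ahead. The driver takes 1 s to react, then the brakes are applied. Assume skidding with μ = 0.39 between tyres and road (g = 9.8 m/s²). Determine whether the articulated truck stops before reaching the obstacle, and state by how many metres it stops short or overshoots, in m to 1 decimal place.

No — it overshoots by 1.6 m

27.5 ft/s × 0.3048 = 8.3820 m/s.
a = μg = 0.39 × 9.8 = 3.822 m/s².
Reaction distance = 8.3820 × 1 = 8.382 m.
Braking distance = v²/(2a) = 70.258 / 7.644 = 9.191 m.
Total stopping distance = 8.382 + 9.191 = 17.573 m, vs 16 m available — it cannot stop in time and overshoots by 17.573 − 16 = 1.573 m.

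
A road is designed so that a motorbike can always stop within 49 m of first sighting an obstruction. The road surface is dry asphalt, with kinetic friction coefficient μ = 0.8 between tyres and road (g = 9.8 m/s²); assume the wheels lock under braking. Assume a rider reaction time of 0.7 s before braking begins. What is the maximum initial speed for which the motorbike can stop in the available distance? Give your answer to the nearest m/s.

a = μg = 0.8 × 9.8 = 7.840 m/s².
Stopping distance: v·t_r + v²/(2a) = 49 with t_r = 0.7 s and a = 7.840 m/s².
So v² + 10.976 v − 768.32 = 0.
Positive root: v = −a·t_r + √((a·t_r)² + 2a·d) = −5.488 + √(30.118 + 768.32) = 22.7686 m/s.

Maximum speed ≈ 23 m/s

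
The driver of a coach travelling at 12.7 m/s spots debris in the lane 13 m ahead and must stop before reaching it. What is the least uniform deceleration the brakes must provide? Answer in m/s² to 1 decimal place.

v² = 2a·d ⇒ a = v²/(2d) = 12.7000² / (2 × 13.000) = 161.290 / 26.000 = 6.2035 m/s².

Required deceleration ≈ 6.2 m/s²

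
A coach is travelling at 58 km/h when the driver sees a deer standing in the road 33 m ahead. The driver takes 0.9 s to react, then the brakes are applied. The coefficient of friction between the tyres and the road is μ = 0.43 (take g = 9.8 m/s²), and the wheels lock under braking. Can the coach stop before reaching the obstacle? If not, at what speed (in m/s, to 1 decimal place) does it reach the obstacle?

58 km/h ÷ 3.6 = 16.1111 m/s.
a = μg = 0.43 × 9.8 = 4.214 m/s².
Reaction distance = 16.1111 × 0.9 = 14.500 m.
Braking distance needed to stop: v²/(2a) = 259.568 / 8.428 = 30.798 m, so total needed = 14.500 + 30.798 = 45.298 m > 33 m — it cannot stop.
Distance remaining when braking begins: 33 − 14.500 = 18.500 m.
v² = v₀² − 2a·d = 259.568 − 2 × 4.214 × 18.500 = 103.650 m²/s².
v = √103.650 = 10.181 m/s.

No — it strikes the obstacle at 10.2 m/s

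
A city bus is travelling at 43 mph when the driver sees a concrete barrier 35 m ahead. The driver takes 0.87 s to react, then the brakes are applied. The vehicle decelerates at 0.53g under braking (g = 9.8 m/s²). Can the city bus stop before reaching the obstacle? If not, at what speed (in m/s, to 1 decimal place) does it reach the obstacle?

43 mph × 0.44704 = 19.2227 m/s.
a = 0.53 × 9.8 = 5.194 m/s².
Reaction distance = 19.2227 × 0.87 = 16.724 m.
Braking distance needed to stop: v²/(2a) = 369.512 / 10.388 = 35.571 m, so total needed = 16.724 + 35.571 = 52.295 m > 35 m — it cannot stop.
Distance remaining when braking begins: 35 − 16.724 = 18.276 m.
v² = v₀² − 2a·d = 369.512 − 2 × 5.194 × 18.276 = 179.661 m²/s².
v = √179.661 = 13.404 m/s.

No — it strikes the obstacle at 13.4 m/s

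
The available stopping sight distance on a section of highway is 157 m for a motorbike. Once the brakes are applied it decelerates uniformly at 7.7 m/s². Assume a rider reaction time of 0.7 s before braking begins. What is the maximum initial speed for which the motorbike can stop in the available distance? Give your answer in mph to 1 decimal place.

Stopping distance: v·t_r + v²/(2a) = 157 with t_r = 0.7 s and a = 7.700 m/s².
So v² + 10.780 v − 2417.80 = 0.
Positive root: v = −a·t_r + √((a·t_r)² + 2a·d) = −5.390 + √(29.052 + 2417.80) = 44.0757 m/s.
44.0757 m/s ÷ 0.44704 = 98.595 mph.

Maximum speed ≈ 98.6 mph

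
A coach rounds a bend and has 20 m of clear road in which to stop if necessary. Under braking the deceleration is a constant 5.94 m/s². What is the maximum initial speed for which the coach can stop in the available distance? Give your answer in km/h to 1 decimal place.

Maximum speed ≈ 55.5 km/h

v²/(2a) = d ⇒ v = √(2 × 5.940 × 20) = √237.60 = 15.4143 m/s.
15.4143 m/s × 3.6 = 55.491 km/h.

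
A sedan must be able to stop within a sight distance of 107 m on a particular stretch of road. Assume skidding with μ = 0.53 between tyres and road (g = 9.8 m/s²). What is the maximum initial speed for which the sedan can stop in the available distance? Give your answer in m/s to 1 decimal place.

a = μg = 0.53 × 9.8 = 5.194 m/s².
v²/(2a) = d ⇒ v = √(2 × 5.194 × 107) = √1111.52 = 33.3395 m/s.

Maximum speed ≈ 33.3 m/s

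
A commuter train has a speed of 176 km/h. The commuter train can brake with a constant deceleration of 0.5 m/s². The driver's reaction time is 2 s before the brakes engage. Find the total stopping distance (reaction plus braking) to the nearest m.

176 km/h ÷ 3.6 = 48.8889 m/s.
Reaction distance = v·t_r = 48.8889 × 2 = 97.778 m.
Braking distance = v²/(2a) = 48.8889² / (2 × 0.500) = 2390.125 / 1.000 = 2390.125 m.
Total = 97.778 + 2390.125 = 2487.903 m.

Total stopping distance ≈ 2488 m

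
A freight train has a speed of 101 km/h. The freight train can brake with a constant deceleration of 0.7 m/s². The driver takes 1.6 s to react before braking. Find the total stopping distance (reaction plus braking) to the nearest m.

101 km/h ÷ 3.6 = 28.0556 m/s.
Reaction distance = v·t_r = 28.0556 × 1.6 = 44.889 m.
Braking distance = v²/(2a) = 28.0556² / (2 × 0.700) = 787.117 / 1.400 = 562.226 m.
Total = 44.889 + 562.226 = 607.115 m.

Total stopping distance ≈ 607 m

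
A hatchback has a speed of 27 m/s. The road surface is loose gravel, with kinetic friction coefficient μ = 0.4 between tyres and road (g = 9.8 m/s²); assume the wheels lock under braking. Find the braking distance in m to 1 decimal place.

a = μg = 0.4 × 9.8 = 3.920 m/s².
Braking distance = v²/(2a) = 27.0000² / (2 × 3.920) = 729.000 / 7.840 = 92.985 m.

Braking distance ≈ 93.0 m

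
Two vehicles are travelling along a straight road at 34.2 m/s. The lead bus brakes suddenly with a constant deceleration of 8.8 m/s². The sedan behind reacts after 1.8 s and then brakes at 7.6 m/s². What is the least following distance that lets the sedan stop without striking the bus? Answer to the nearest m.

Minimum gap ≈ 72 m

Leader travels v²/(2a_L) = 1169.640 / 17.600 = 66.457 m before stopping.
Follower covers v·t_r = 34.2000 × 1.8 = 61.560 m while reacting, then v²/(2a_F) = 1169.640 / 15.200 = 76.950 m while braking, for a total of 61.560 + 76.950 = 138.510 m.
Since a_F ≤ a_L and the follower starts braking later, the follower is never slower than the leader, so the closest approach is when both have stopped.
Minimum gap = 138.510 − 66.457 = 72.053 m.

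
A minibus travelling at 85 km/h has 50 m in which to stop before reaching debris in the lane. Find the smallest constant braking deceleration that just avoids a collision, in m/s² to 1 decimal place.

Required deceleration ≈ 5.6 m/s²

85 km/h ÷ 3.6 = 23.6111 m/s.
v² = 2a·d ⇒ a = v²/(2d) = 23.6111² / (2 × 50.000) = 557.484 / 100.000 = 5.5748 m/s².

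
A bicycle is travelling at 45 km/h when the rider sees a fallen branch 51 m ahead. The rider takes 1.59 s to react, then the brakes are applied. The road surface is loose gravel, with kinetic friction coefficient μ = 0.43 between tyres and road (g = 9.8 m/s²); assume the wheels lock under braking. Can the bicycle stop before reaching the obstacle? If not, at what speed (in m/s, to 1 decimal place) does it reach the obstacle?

45 km/h ÷ 3.6 = 12.5000 m/s.
a = μg = 0.43 × 9.8 = 4.214 m/s².
Reaction distance = 12.5000 × 1.59 = 19.875 m.
Braking distance = v²/(2a) = 156.250 / 8.428 = 18.539 m.
Total stopping distance = 19.875 + 18.539 = 38.414 m, vs 51 m available — it stops with 51 − 38.414 = 12.586 m to spare.

Yes — it stops about 12.6 m short of the obstacle, so it never reaches it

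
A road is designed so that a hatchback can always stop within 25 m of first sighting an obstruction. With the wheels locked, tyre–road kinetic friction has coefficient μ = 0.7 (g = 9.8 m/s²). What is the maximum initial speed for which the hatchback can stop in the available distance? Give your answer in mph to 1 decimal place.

a = μg = 0.7 × 9.8 = 6.860 m/s².
v²/(2a) = d ⇒ v = √(2 × 6.860 × 25) = √343.00 = 18.5203 m/s.
18.5203 m/s ÷ 0.44704 = 41.429 mph.

Maximum speed ≈ 41.4 mph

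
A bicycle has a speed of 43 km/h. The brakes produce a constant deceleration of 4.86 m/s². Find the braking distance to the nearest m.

43 km/h ÷ 3.6 = 11.9444 m/s.
Braking distance = v²/(2a) = 11.9444² / (2 × 4.860) = 142.669 / 9.720 = 14.678 m.

Braking distance ≈ 15 m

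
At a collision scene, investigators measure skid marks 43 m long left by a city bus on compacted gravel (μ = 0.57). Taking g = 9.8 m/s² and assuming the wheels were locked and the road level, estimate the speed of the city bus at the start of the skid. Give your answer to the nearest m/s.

Initial speed ≈ 22 m/s

Deceleration a = μg = 0.57 × 9.8 = 5.586 m/s².
v = √(2a·d) = √(2 × 5.586 × 43) = √480.396 = 21.9179 m/s.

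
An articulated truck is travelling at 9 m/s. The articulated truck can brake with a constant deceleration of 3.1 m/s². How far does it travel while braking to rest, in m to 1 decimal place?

Braking distance ≈ 13.1 m

Braking distance = v²/(2a) = 9.0000² / (2 × 3.100) = 81.000 / 6.200 = 13.065 m.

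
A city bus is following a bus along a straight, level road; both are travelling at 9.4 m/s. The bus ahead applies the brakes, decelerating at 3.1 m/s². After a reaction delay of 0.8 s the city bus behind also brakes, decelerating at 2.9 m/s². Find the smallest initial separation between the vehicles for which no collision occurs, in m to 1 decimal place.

Leader travels v²/(2a_L) = 88.360 / 6.200 = 14.252 m before stopping.
Follower covers v·t_r = 9.4000 × 0.8 = 7.520 m while reacting, then v²/(2a_F) = 88.360 / 5.800 = 15.234 m while braking, for a total of 7.520 + 15.234 = 22.754 m.
Since a_F ≤ a_L and the follower starts braking later, the follower is never slower than the leader, so the closest approach is when both have stopped.
Minimum gap = 22.754 − 14.252 = 8.502 m.

Minimum gap ≈ 8.5 m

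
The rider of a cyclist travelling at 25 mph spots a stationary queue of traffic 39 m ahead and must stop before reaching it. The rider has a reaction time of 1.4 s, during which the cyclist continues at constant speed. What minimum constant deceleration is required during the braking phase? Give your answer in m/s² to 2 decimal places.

25 mph × 0.44704 = 11.1760 m/s.
Distance covered during reaction = 11.1760 × 1.4 = 15.646 m.
Distance available for braking: 39 − 15.646 = 23.354 m.
v² = 2a·d ⇒ a = v²/(2d) = 11.1760² / (2 × 23.354) = 124.903 / 46.708 = 2.6741 m/s².

Required deceleration ≈ 2.67 m/s²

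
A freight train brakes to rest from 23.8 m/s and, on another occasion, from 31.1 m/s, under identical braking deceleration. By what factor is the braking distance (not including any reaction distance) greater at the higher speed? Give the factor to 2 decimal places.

Factor ≈ 1.71

Braking distance d = v²/(2a), so with a fixed, d ∝ v².
Factor = (31.1/23.8)² = 1.3067² = 1.7075.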